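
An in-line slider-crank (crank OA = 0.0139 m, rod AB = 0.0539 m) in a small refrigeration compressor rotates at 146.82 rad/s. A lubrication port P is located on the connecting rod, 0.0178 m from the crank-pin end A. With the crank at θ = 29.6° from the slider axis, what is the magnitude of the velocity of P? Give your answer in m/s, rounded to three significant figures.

ω = 146.8 rad/s.  Crank-pin speed |V_A| = rω = 2.0408 m/s, perpendicular to OA.
Rod angle: sinφ = −(r/L) sinθ ⇒ φ = -7.318°; ω_rod = −rω cosθ/√(L²−r²sin²θ) = -33.192 rad/s.
V_P = V_A + ω_rod × AP, with AP = 0.0178 m along the rod.
Components: V_Px = −rω sinθ − a·ω_rod·sinφ = -1.0833 m/s;  V_Py = rω cosθ + a·ω_rod·cosφ = +1.1885 m/s.
|V_P| = √(V_Px² + V_Py²) = 1.6081 m/s.

1.61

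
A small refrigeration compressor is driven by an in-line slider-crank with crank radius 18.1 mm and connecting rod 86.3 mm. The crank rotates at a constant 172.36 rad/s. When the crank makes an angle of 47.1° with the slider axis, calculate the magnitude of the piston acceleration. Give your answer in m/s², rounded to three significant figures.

ω = 172.4 rad/s
x(θ) = r cosθ + √(L² − r² sin²θ); with ω constant, a = ω²·d²x/dθ².
d²x/dθ² = −r cosθ − r²(cos2θ)/√u − r⁴ sin²2θ/(4u^{3/2}),  u = L² − r² sin²θ = 0.00727189 m².
Substituting r = 0.0181 m, L = 0.0863 m, θ = 47.1°: d²x/dθ² = -0.012083 m.
a = ω²·d²x/dθ² = (172.4)²·(-0.012083) = -358.95 m/s²;  |a| = 358.95 m/s².

359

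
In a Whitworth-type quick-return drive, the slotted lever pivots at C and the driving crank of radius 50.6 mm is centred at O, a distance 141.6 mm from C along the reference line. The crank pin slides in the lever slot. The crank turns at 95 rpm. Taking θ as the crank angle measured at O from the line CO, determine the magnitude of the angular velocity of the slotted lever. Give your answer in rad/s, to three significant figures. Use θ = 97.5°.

ω = 9.948 rad/s (from 95 rpm).
Crank pin A relative to C: A = (d + r cosθ, r sinθ); lever angle φ = atan2(r sinθ, d + r cosθ).
Differentiating tanφ: φ̇ = rω(d cosθ + r)/(d² + r² + 2dr cosθ).
d² + r² + 2dr cosθ = |CA|² = 0.0207405 m²;  d cosθ + r = +0.032117 m.
|ω_lever| = |0.0506·9.948·+0.032117| / 0.0207405 = 0.77952 rad/s.

0.780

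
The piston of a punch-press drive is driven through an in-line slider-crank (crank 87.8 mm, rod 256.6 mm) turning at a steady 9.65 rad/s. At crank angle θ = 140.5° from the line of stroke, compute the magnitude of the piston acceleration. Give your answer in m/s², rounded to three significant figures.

ω = 9.65 rad/s
x(θ) = r cosθ + √(L² − r² sin²θ); with ω constant, a = ω²·d²x/dθ².
d²x/dθ² = −r cosθ − r²(cos2θ)/√u − r⁴ sin²2θ/(4u^{3/2}),  u = L² − r² sin²θ = 0.0627246 m².
Substituting r = 0.0878 m, L = 0.2566 m, θ = 140.5°: d²x/dθ² = +0.060964 m.
a = ω²·d²x/dθ² = (9.65)²·(+0.060964) = +5.6771 m/s²;  |a| = 5.6771 m/s².

5.68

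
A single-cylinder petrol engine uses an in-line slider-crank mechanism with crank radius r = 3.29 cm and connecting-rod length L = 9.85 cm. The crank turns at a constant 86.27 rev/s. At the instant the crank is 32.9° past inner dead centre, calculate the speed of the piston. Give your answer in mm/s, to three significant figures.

ω = 2π·86.3 = 542.1 rad/s
For an in-line slider-crank, x = r cosθ + √(L² − r² sin²θ), so v = −rω sinθ·[1 + r cosθ/√(L² − r² sin²θ)].
With r = 0.0329 m, L = 0.0985 m, θ = 32.9°: √(L² − r² sin²θ) = 0.096865 m.
v = −0.0329·542.1·0.54317·[1 + 0.0329·0.83962/0.096865] = -12.449 m/s.
|v| = 12.449 m/s = 12449 mm/s.

12400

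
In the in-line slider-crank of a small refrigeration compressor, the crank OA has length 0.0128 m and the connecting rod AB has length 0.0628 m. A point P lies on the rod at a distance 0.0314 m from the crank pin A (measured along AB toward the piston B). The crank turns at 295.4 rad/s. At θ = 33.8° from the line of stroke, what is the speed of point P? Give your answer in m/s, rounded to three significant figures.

2.77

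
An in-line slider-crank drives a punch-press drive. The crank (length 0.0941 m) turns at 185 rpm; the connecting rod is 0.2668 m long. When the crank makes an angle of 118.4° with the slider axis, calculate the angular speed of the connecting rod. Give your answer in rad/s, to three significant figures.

3.42

ω = 19.37 rad/s (converted from 185 rpm).
The rod makes angle φ with the slider axis where L sinφ = r sinθ; differentiating, L cosφ·φ̇ = r ω cosθ.
L cosφ = √(L² − r² sin²θ) = 0.25363 m.
|ω_rod| = r ω |cosθ| / √(L² − r² sin²θ) = 0.0941·19.37·0.47562/0.25363 = 3.4186 rad/s.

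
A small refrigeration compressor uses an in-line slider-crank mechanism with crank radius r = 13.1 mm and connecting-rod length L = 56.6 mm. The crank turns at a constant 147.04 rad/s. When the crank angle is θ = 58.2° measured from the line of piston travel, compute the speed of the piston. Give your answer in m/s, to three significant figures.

ω = 147 rad/s
For an in-line slider-crank, x = r cosθ + √(L² − r² sin²θ), so v = −rω sinθ·[1 + r cosθ/√(L² − r² sin²θ)].
With r = 0.0131 m, L = 0.0566 m, θ = 58.2°: √(L² − r² sin²θ) = 0.055494 m.
v = −0.0131·147·0.84989·[1 + 0.0131·0.52696/0.055494] = -1.8407 m/s.
|v| = 1.8407 m/s.

1.84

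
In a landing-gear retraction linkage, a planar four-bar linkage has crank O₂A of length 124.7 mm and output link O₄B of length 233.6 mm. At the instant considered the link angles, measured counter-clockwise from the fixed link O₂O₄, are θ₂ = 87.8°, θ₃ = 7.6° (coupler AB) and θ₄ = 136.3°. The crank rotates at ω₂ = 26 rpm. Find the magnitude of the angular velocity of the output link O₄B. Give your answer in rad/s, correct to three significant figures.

1.84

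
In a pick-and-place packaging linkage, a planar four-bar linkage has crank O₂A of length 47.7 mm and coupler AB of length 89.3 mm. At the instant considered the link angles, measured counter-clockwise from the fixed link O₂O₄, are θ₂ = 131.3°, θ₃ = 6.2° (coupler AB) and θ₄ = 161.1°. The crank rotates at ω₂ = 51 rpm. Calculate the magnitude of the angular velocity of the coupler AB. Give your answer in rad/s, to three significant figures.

3.34

ω₂ = 5.341 rad/s (from 51 rpm).
Differentiating the loop-closure r₂e^{iθ₂}+r₃e^{iθ₃}=r₁+r₄e^{iθ₄} gives r₂ω₂e^{iθ₂}+r₃ω₃e^{iθ₃}=r₄ω₄e^{iθ₄}.
Eliminating the other unknown: ω₃ = r₂ω₂ sin(θ₄−θ₂) / [r₃ sin(θ₃−θ₄)].
Numerator sine = +0.49697; denominator sine = -0.42420.
Result = 0.0477·5.341·(+0.49697) / (0.0893·(-0.42420)) = -3.3422 rad/s; magnitude 3.3422 rad/s.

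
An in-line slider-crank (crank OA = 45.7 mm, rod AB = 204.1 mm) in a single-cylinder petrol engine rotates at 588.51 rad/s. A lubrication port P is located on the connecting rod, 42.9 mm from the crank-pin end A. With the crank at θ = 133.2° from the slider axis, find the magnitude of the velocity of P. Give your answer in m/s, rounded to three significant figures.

23.9

ω = 588.5 rad/s.  Crank-pin speed |V_A| = rω = 26.895 m/s, perpendicular to OA.
Rod angle: sinφ = −(r/L) sinθ ⇒ φ = -9.394°; ω_rod = −rω cosθ/√(L²−r²sin²θ) = +91.431 rad/s.
V_P = V_A + ω_rod × AP, with AP = 0.0429 m along the rod.
Components: V_Px = −rω sinθ − a·ω_rod·sinφ = -18.965 m/s;  V_Py = rω cosθ + a·ω_rod·cosφ = -14.541 m/s.
|V_P| = √(V_Px² + V_Py²) = 23.898 m/s.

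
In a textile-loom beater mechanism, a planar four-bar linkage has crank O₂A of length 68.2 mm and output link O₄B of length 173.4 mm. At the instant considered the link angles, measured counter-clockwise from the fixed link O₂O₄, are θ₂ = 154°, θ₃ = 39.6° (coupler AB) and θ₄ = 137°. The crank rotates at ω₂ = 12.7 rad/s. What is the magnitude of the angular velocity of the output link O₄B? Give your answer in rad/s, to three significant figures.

4.59

ω₂ = 12.7 rad/s
Differentiating the loop-closure r₂e^{iθ₂}+r₃e^{iθ₃}=r₁+r₄e^{iθ₄} gives r₂ω₂e^{iθ₂}+r₃ω₃e^{iθ₃}=r₄ω₄e^{iθ₄}.
Eliminating the other unknown: ω₄ = r₂ω₂ sin(θ₂−θ₃) / [r₄ sin(θ₄−θ₃)].
Numerator sine = +0.91068; denominator sine = +0.99167.
Result = 0.0682·12.7·(+0.91068) / (0.1734·(+0.99167)) = +4.5871 rad/s; magnitude 4.5871 rad/s.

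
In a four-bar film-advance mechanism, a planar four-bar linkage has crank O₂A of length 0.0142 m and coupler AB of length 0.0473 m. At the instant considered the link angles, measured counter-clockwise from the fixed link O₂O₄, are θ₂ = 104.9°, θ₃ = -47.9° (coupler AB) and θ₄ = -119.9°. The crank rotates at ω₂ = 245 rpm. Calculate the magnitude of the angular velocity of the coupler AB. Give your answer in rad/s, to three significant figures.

5.71

ω₂ = 25.66 rad/s (from 245 rpm).
Differentiating the loop-closure r₂e^{iθ₂}+r₃e^{iθ₃}=r₁+r₄e^{iθ₄} gives r₂ω₂e^{iθ₂}+r₃ω₃e^{iθ₃}=r₄ω₄e^{iθ₄}.
Eliminating the other unknown: ω₃ = r₂ω₂ sin(θ₄−θ₂) / [r₃ sin(θ₃−θ₄)].
Numerator sine = +0.70463; denominator sine = +0.95106.
Result = 0.0142·25.66·(+0.70463) / (0.0473·(+0.95106)) = +5.7066 rad/s; magnitude 5.7066 rad/s.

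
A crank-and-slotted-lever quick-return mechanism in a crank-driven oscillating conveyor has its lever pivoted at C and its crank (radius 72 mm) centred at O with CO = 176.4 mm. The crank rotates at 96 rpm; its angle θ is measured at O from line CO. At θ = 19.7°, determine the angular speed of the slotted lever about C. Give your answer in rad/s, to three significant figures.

ω = 10.05 rad/s (from 96 rpm).
Crank pin A relative to C: A = (d + r cosθ, r sinθ); lever angle φ = atan2(r sinθ, d + r cosθ).
Differentiating tanφ: φ̇ = rω(d cosθ + r)/(d² + r² + 2dr cosθ).
d² + r² + 2dr cosθ = |CA|² = 0.0602158 m²;  d cosθ + r = +0.23808 m.
|ω_lever| = |0.072·10.05·+0.23808| / 0.0602158 = 2.8618 rad/s.

2.86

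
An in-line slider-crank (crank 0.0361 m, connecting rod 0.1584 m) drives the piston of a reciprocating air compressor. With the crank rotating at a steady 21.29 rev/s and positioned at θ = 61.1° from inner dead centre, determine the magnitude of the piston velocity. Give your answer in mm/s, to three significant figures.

4700

ω = 2π·21.3 = 133.8 rad/s
For an in-line slider-crank, x = r cosθ + √(L² − r² sin²θ), so v = −rω sinθ·[1 + r cosθ/√(L² − r² sin²θ)].
With r = 0.0361 m, L = 0.1584 m, θ = 61.1°: √(L² − r² sin²θ) = 0.15522 m.
v = −0.0361·133.8·0.87546·[1 + 0.0361·0.48328/0.15522] = -4.7029 m/s.
|v| = 4.7029 m/s = 4702.9 mm/s.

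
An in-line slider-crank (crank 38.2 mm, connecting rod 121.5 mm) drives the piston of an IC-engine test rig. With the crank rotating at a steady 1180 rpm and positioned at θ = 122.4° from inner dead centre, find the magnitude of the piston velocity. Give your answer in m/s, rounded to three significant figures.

ω = 2π·1180/60 = 123.6 rad/s
For an in-line slider-crank, x = r cosθ + √(L² − r² sin²θ), so v = −rω sinθ·[1 + r cosθ/√(L² − r² sin²θ)].
With r = 0.0382 m, L = 0.1215 m, θ = 122.4°: √(L² − r² sin²θ) = 0.11714 m.
v = −0.0382·123.6·0.84433·[1 + 0.0382·-0.53583/0.11714] = -3.2891 m/s.
|v| = 3.2891 m/s.

3.29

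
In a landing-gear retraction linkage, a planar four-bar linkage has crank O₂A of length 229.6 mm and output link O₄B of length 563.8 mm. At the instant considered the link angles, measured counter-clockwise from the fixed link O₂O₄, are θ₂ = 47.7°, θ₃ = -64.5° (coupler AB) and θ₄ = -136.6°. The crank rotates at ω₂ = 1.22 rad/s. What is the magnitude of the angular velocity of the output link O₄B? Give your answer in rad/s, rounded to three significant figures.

ω₂ = 1.22 rad/s
Differentiating the loop-closure r₂e^{iθ₂}+r₃e^{iθ₃}=r₁+r₄e^{iθ₄} gives r₂ω₂e^{iθ₂}+r₃ω₃e^{iθ₃}=r₄ω₄e^{iθ₄}.
Eliminating the other unknown: ω₄ = r₂ω₂ sin(θ₂−θ₃) / [r₄ sin(θ₄−θ₃)].
Numerator sine = +0.92587; denominator sine = -0.95159.
Result = 0.2296·1.22·(+0.92587) / (0.5638·(-0.95159)) = -0.4834 rad/s; magnitude 0.4834 rad/s.

0.483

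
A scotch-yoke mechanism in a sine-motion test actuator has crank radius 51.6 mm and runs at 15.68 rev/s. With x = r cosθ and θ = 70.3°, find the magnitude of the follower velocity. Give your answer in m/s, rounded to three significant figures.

4.79

ω = 98.52 rad/s (from 15.68 rev/s).
x = r cosθ ⇒ ẋ = −rω sinθ.
|v| = rω|sinθ| = 0.0516·98.52·|sin 70.3°| = 4.7861 m/s.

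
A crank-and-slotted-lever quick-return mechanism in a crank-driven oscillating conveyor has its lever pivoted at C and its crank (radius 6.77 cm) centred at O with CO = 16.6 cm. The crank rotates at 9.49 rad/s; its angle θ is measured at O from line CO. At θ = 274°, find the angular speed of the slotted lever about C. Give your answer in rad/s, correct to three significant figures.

ω = 9.49 rad/s
Crank pin A relative to C: A = (d + r cosθ, r sinθ); lever angle φ = atan2(r sinθ, d + r cosθ).
Differentiating tanφ: φ̇ = rω(d cosθ + r)/(d² + r² + 2dr cosθ).
d² + r² + 2dr cosθ = |CA|² = 0.0337072 m²;  d cosθ + r = +0.07928 m.
|ω_lever| = |0.0677·9.49·+0.07928| / 0.0337072 = 1.5111 rad/s.

1.51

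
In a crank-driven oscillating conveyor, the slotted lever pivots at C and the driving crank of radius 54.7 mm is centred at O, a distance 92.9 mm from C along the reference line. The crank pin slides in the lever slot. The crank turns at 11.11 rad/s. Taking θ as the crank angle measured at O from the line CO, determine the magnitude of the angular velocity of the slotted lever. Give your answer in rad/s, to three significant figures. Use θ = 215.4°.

ω = 11.11 rad/s
Crank pin A relative to C: A = (d + r cosθ, r sinθ); lever angle φ = atan2(r sinθ, d + r cosθ).
Differentiating tanφ: φ̇ = rω(d cosθ + r)/(d² + r² + 2dr cosθ).
d² + r² + 2dr cosθ = |CA|² = 0.00333814 m²;  d cosθ + r = -0.021025 m.
|ω_lever| = |0.0547·11.11·-0.021025| / 0.00333814 = 3.8277 rad/s.

3.83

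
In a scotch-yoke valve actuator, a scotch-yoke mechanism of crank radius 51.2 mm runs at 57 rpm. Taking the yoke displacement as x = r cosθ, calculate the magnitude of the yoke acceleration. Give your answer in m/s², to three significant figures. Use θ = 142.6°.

ω = 5.969 rad/s (from 57 rpm).
x = r cosθ ⇒ ẍ = −rω² cosθ (ω constant).
|a| = rω²|cosθ| = 0.0512·(5.969)²·|cos 142.6°| = 1.4492 m/s².

1.45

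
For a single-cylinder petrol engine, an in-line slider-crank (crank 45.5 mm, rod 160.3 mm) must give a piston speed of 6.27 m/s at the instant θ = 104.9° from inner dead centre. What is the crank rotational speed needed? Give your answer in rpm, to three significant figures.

For an in-line slider-crank, |v_piston| = rω|sinθ|·[1 + r cosθ/√(L² − r² sin²θ)].
With r = 0.0455 m, L = 0.1603 m, θ = 104.9°: the bracketed kinematic factor |dx/dθ| = 0.040633 m.
ω = v/|dx/dθ| = 6.27/0.040633 = 154.31 rad/s.
N = 60ω/(2π) = 1473.5 rpm.

1470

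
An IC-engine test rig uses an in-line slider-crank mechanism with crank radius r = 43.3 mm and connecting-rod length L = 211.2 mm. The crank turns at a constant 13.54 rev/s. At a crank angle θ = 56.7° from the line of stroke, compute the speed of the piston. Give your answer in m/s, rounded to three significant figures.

3.43

ω = 2π·13.5 = 85.07 rad/s
For an in-line slider-crank, x = r cosθ + √(L² − r² sin²θ), so v = −rω sinθ·[1 + r cosθ/√(L² − r² sin²θ)].
With r = 0.0433 m, L = 0.2112 m, θ = 56.7°: √(L² − r² sin²θ) = 0.20808 m.
v = −0.0433·85.07·0.83581·[1 + 0.0433·0.54902/0.20808] = -3.4306 m/s.
|v| = 3.4306 m/s.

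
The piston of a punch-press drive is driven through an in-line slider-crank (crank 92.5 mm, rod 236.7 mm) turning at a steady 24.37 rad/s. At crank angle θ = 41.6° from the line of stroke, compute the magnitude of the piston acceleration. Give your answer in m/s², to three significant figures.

ω = 24.37 rad/s
x(θ) = r cosθ + √(L² − r² sin²θ); with ω constant, a = ω²·d²x/dθ².
d²x/dθ² = −r cosθ − r²(cos2θ)/√u − r⁴ sin²2θ/(4u^{3/2}),  u = L² − r² sin²θ = 0.0522553 m².
Substituting r = 0.0925 m, L = 0.2367 m, θ = 41.6°: d²x/dθ² = -0.075114 m.
a = ω²·d²x/dθ² = (24.37)²·(-0.075114) = -44.61 m/s²;  |a| = 44.61 m/s².

44.6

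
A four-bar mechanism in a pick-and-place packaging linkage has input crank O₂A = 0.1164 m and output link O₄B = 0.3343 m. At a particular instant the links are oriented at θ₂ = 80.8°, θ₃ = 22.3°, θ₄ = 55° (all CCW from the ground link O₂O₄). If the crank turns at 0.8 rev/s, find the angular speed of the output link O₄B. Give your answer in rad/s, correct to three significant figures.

ω₂ = 5.027 rad/s (from 0.8 rev/s).
Differentiating the loop-closure r₂e^{iθ₂}+r₃e^{iθ₃}=r₁+r₄e^{iθ₄} gives r₂ω₂e^{iθ₂}+r₃ω₃e^{iθ₃}=r₄ω₄e^{iθ₄}.
Eliminating the other unknown: ω₄ = r₂ω₂ sin(θ₂−θ₃) / [r₄ sin(θ₄−θ₃)].
Numerator sine = +0.85264; denominator sine = +0.54024.
Result = 0.1164·5.027·(+0.85264) / (0.3343·(+0.54024)) = +2.7623 rad/s; magnitude 2.7623 rad/s.

2.76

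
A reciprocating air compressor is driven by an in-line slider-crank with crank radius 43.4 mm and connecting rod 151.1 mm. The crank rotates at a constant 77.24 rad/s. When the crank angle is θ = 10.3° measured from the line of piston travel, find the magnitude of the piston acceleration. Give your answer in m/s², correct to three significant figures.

325

ω = 77.24 rad/s
x(θ) = r cosθ + √(L² − r² sin²θ); with ω constant, a = ω²·d²x/dθ².
d²x/dθ² = −r cosθ − r²(cos2θ)/√u − r⁴ sin²2θ/(4u^{3/2}),  u = L² − r² sin²θ = 0.022771 m².
Substituting r = 0.0434 m, L = 0.1511 m, θ = 10.3°: d²x/dθ² = -0.054417 m.
a = ω²·d²x/dθ² = (77.24)²·(-0.054417) = -324.65 m/s²;  |a| = 324.65 m/s².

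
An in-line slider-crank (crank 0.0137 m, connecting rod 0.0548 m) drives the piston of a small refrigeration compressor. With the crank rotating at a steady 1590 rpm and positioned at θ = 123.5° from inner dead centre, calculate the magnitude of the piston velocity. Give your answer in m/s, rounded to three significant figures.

ω = 2π·1590/60 = 166.5 rad/s
For an in-line slider-crank, x = r cosθ + √(L² − r² sin²θ), so v = −rω sinθ·[1 + r cosθ/√(L² − r² sin²θ)].
With r = 0.0137 m, L = 0.0548 m, θ = 123.5°: √(L² − r² sin²θ) = 0.053596 m.
v = −0.0137·166.5·0.83389·[1 + 0.0137·-0.55194/0.053596] = -1.6338 m/s.
|v| = 1.6338 m/s.

1.63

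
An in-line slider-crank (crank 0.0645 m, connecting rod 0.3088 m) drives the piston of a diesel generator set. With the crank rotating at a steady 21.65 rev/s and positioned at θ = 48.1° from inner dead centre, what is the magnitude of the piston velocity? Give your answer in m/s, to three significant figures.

7.45

ω = 2π·21.6 = 136 rad/s
For an in-line slider-crank, x = r cosθ + √(L² − r² sin²θ), so v = −rω sinθ·[1 + r cosθ/√(L² − r² sin²θ)].
With r = 0.0645 m, L = 0.3088 m, θ = 48.1°: √(L² − r² sin²θ) = 0.30505 m.
v = −0.0645·136·0.74431·[1 + 0.0645·0.66783/0.30505] = -7.4528 m/s.
|v| = 7.4528 m/s.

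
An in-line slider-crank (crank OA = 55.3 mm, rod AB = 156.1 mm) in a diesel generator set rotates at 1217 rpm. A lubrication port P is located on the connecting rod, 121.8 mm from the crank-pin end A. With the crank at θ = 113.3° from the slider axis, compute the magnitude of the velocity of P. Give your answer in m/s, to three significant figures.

5.76

ω = 127.4 rad/s.  Crank-pin speed |V_A| = rω = 7.0476 m/s, perpendicular to OA.
Rod angle: sinφ = −(r/L) sinθ ⇒ φ = -18.988°; ω_rod = −rω cosθ/√(L²−r²sin²θ) = +18.886 rad/s.
V_P = V_A + ω_rod × AP, with AP = 0.1218 m along the rod.
Components: V_Px = −rω sinθ − a·ω_rod·sinφ = -5.7244 m/s;  V_Py = rω cosθ + a·ω_rod·cosφ = -0.61254 m/s.
|V_P| = √(V_Px² + V_Py²) = 5.7571 m/s.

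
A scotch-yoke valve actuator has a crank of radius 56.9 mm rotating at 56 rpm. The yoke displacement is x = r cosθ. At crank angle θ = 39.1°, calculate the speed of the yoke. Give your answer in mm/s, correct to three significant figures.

ω = 5.864 rad/s (from 56 rpm).
x = r cosθ ⇒ ẋ = −rω sinθ.
|v| = rω|sinθ| = 0.0569·5.864·|sin 39.1°| = 0.21044 m/s = 210.44 mm/s.

210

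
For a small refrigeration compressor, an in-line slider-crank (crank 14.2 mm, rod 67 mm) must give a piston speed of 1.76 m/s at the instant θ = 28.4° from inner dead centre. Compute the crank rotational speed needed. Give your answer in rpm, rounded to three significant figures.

2100

For an in-line slider-crank, |v_piston| = rω|sinθ|·[1 + r cosθ/√(L² − r² sin²θ)].
With r = 0.0142 m, L = 0.067 m, θ = 28.4°: the bracketed kinematic factor |dx/dθ| = 0.0080195 m.
ω = v/|dx/dθ| = 1.76/0.0080195 = 219.47 rad/s.
N = 60ω/(2π) = 2095.7 rpm.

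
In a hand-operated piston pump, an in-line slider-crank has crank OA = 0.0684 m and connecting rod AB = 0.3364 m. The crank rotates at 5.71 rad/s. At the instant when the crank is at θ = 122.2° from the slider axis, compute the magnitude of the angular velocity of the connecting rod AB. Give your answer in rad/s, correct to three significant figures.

0.628

ω = 5.71 rad/s
The rod makes angle φ with the slider axis where L sinφ = r sinθ; differentiating, L cosφ·φ̇ = r ω cosθ.
L cosφ = √(L² − r² sin²θ) = 0.33138 m.
|ω_rod| = r ω |cosθ| / √(L² − r² sin²θ) = 0.0684·5.71·0.53288/0.33138 = 0.62804 rad/s.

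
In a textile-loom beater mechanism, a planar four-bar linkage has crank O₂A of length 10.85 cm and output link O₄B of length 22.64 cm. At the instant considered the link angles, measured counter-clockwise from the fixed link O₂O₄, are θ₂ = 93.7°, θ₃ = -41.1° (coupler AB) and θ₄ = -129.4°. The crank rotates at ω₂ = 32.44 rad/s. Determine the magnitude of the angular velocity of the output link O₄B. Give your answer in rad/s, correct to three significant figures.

11.0

ω₂ = 32.44 rad/s
Differentiating the loop-closure r₂e^{iθ₂}+r₃e^{iθ₃}=r₁+r₄e^{iθ₄} gives r₂ω₂e^{iθ₂}+r₃ω₃e^{iθ₃}=r₄ω₄e^{iθ₄}.
Eliminating the other unknown: ω₄ = r₂ω₂ sin(θ₂−θ₃) / [r₄ sin(θ₄−θ₃)].
Numerator sine = +0.70957; denominator sine = -0.99956.
Result = 0.1085·32.44·(+0.70957) / (0.2264·(-0.99956)) = -11.036 rad/s; magnitude 11.036 rad/s.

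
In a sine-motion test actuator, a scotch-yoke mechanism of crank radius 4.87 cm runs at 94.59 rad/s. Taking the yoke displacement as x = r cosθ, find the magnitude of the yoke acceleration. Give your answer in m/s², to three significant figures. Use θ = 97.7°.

58.4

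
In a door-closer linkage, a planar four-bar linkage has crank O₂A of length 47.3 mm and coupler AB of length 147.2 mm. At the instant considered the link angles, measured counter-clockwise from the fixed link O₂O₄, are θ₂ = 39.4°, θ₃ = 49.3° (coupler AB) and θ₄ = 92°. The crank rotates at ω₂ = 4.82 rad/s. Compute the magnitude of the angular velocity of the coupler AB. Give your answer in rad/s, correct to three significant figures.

ω₂ = 4.82 rad/s
Differentiating the loop-closure r₂e^{iθ₂}+r₃e^{iθ₃}=r₁+r₄e^{iθ₄} gives r₂ω₂e^{iθ₂}+r₃ω₃e^{iθ₃}=r₄ω₄e^{iθ₄}.
Eliminating the other unknown: ω₃ = r₂ω₂ sin(θ₄−θ₂) / [r₃ sin(θ₃−θ₄)].
Numerator sine = +0.79441; denominator sine = -0.67816.
Result = 0.0473·4.82·(+0.79441) / (0.1472·(-0.67816)) = -1.8143 rad/s; magnitude 1.8143 rad/s.

1.81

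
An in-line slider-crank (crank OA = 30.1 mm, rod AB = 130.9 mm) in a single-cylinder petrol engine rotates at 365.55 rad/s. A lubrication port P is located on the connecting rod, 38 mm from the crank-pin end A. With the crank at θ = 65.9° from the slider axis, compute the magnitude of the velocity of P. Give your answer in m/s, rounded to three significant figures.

10.8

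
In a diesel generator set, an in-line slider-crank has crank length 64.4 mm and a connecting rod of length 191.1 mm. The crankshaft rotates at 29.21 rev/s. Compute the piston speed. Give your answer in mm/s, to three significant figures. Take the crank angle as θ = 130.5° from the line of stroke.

6950

ω = 2π·29.2 = 183.5 rad/s
For an in-line slider-crank, x = r cosθ + √(L² − r² sin²θ), so v = −rω sinθ·[1 + r cosθ/√(L² − r² sin²θ)].
With r = 0.0644 m, L = 0.1911 m, θ = 130.5°: √(L² − r² sin²θ) = 0.18472 m.
v = −0.0644·183.5·0.76041·[1 + 0.0644·-0.64945/0.18472] = -6.9526 m/s.
|v| = 6.9526 m/s = 6952.6 mm/s.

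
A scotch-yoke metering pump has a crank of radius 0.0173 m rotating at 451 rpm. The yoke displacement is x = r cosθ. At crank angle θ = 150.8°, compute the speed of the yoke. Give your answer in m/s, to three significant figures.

ω = 47.23 rad/s (from 451 rpm).
x = r cosθ ⇒ ẋ = −rω sinθ.
|v| = rω|sinθ| = 0.0173·47.23·|sin 150.8°| = 0.39861 m/s.

0.399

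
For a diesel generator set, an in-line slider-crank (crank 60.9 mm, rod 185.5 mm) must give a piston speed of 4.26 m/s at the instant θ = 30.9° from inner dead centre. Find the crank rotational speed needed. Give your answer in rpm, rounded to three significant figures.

For an in-line slider-crank, |v_piston| = rω|sinθ|·[1 + r cosθ/√(L² − r² sin²θ)].
With r = 0.0609 m, L = 0.1855 m, θ = 30.9°: the bracketed kinematic factor |dx/dθ| = 0.040213 m.
ω = v/|dx/dθ| = 4.26/0.040213 = 105.94 rad/s.
N = 60ω/(2π) = 1011.6 rpm.

1010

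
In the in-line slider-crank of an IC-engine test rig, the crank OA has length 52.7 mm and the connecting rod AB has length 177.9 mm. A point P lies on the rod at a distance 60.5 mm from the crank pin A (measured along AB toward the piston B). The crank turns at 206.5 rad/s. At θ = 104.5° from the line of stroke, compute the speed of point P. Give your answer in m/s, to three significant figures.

10.4

ω = 206.5 rad/s.  Crank-pin speed |V_A| = rω = 10.883 m/s, perpendicular to OA.
Rod angle: sinφ = −(r/L) sinθ ⇒ φ = -16.666°; ω_rod = −rω cosθ/√(L²−r²sin²θ) = +15.988 rad/s.
V_P = V_A + ω_rod × AP, with AP = 0.0605 m along the rod.
Components: V_Px = −rω sinθ − a·ω_rod·sinφ = -10.259 m/s;  V_Py = rω cosθ + a·ω_rod·cosφ = -1.7981 m/s.
|V_P| = √(V_Px² + V_Py²) = 10.415 m/s.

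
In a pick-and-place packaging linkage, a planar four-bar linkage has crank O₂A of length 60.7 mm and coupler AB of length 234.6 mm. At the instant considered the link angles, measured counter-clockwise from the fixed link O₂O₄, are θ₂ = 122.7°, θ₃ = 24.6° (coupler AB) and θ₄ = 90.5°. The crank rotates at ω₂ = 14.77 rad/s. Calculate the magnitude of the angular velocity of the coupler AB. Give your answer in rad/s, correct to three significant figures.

2.23

ω₂ = 14.77 rad/s
Differentiating the loop-closure r₂e^{iθ₂}+r₃e^{iθ₃}=r₁+r₄e^{iθ₄} gives r₂ω₂e^{iθ₂}+r₃ω₃e^{iθ₃}=r₄ω₄e^{iθ₄}.
Eliminating the other unknown: ω₃ = r₂ω₂ sin(θ₄−θ₂) / [r₃ sin(θ₃−θ₄)].
Numerator sine = -0.53288; denominator sine = -0.91283.
Result = 0.0607·14.77·(-0.53288) / (0.2346·(-0.91283)) = +2.2309 rad/s; magnitude 2.2309 rad/s.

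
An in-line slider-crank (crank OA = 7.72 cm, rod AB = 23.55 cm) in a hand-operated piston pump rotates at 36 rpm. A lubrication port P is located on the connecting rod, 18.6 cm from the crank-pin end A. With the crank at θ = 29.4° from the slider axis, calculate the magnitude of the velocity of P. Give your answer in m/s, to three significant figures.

0.183

ω = 3.77 rad/s.  Crank-pin speed |V_A| = rω = 0.29104 m/s, perpendicular to OA.
Rod angle: sinφ = −(r/L) sinθ ⇒ φ = -9.261°; ω_rod = −rω cosθ/√(L²−r²sin²θ) = -1.0909 rad/s.
V_P = V_A + ω_rod × AP, with AP = 0.186 m along the rod.
Components: V_Px = −rω sinθ − a·ω_rod·sinφ = -0.17552 m/s;  V_Py = rω cosθ + a·ω_rod·cosφ = +0.053295 m/s.
|V_P| = √(V_Px² + V_Py²) = 0.18344 m/s.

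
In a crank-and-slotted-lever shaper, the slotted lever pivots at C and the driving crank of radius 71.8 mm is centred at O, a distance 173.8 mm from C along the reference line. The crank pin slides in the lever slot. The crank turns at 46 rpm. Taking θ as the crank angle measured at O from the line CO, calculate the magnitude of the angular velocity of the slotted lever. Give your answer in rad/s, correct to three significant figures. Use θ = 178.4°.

3.39

ω = 4.817 rad/s (from 46 rpm).
Crank pin A relative to C: A = (d + r cosθ, r sinθ); lever angle φ = atan2(r sinθ, d + r cosθ).
Differentiating tanφ: φ̇ = rω(d cosθ + r)/(d² + r² + 2dr cosθ).
d² + r² + 2dr cosθ = |CA|² = 0.0104137 m²;  d cosθ + r = -0.10193 m.
|ω_lever| = |0.0718·4.817·-0.10193| / 0.0104137 = 3.3854 rad/s.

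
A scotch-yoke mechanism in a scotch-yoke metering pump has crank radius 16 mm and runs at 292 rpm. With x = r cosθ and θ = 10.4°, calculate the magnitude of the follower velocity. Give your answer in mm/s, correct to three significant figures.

88.3

ω = 30.58 rad/s (from 292 rpm).
x = r cosθ ⇒ ẋ = −rω sinθ.
|v| = rω|sinθ| = 0.016·30.58·|sin 10.4°| = 0.088319 m/s = 88.319 mm/s.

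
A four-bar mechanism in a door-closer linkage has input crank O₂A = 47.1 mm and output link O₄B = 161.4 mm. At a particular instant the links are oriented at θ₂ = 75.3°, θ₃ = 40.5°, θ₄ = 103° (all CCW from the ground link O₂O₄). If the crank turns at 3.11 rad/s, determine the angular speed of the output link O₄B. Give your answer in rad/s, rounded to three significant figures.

0.584

ω₂ = 3.11 rad/s
Differentiating the loop-closure r₂e^{iθ₂}+r₃e^{iθ₃}=r₁+r₄e^{iθ₄} gives r₂ω₂e^{iθ₂}+r₃ω₃e^{iθ₃}=r₄ω₄e^{iθ₄}.
Eliminating the other unknown: ω₄ = r₂ω₂ sin(θ₂−θ₃) / [r₄ sin(θ₄−θ₃)].
Numerator sine = +0.57071; denominator sine = +0.88701.
Result = 0.0471·3.11·(+0.57071) / (0.1614·(+0.88701)) = +0.58394 rad/s; magnitude 0.58394 rad/s.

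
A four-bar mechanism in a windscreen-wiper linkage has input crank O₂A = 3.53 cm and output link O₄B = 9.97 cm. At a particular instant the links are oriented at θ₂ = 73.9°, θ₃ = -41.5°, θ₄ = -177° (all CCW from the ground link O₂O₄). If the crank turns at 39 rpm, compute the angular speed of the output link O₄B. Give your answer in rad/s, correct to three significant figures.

ω₂ = 4.084 rad/s (from 39 rpm).
Differentiating the loop-closure r₂e^{iθ₂}+r₃e^{iθ₃}=r₁+r₄e^{iθ₄} gives r₂ω₂e^{iθ₂}+r₃ω₃e^{iθ₃}=r₄ω₄e^{iθ₄}.
Eliminating the other unknown: ω₄ = r₂ω₂ sin(θ₂−θ₃) / [r₄ sin(θ₄−θ₃)].
Numerator sine = +0.90334; denominator sine = -0.70091.
Result = 0.0353·4.084·(+0.90334) / (0.0997·(-0.70091)) = -1.8636 rad/s; magnitude 1.8636 rad/s.

1.86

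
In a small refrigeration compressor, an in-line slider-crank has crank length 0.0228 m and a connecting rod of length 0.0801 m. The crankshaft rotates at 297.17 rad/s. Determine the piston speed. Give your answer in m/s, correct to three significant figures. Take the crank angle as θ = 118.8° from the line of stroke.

ω = 297.2 rad/s
For an in-line slider-crank, x = r cosθ + √(L² − r² sin²θ), so v = −rω sinθ·[1 + r cosθ/√(L² − r² sin²θ)].
With r = 0.0228 m, L = 0.0801 m, θ = 118.8°: √(L² − r² sin²θ) = 0.077568 m.
v = −0.0228·297.2·0.87631·[1 + 0.0228·-0.48175/0.077568] = -5.0966 m/s.
|v| = 5.0966 m/s.

5.10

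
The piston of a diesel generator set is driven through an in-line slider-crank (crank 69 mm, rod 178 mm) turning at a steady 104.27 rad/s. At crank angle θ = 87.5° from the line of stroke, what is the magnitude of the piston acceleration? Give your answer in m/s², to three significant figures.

281

ω = 104.3 rad/s
x(θ) = r cosθ + √(L² − r² sin²θ); with ω constant, a = ω²·d²x/dθ².
d²x/dθ² = −r cosθ − r²(cos2θ)/√u − r⁴ sin²2θ/(4u^{3/2}),  u = L² − r² sin²θ = 0.0269321 m².
Substituting r = 0.069 m, L = 0.178 m, θ = 87.5°: d²x/dθ² = +0.025881 m.
a = ω²·d²x/dθ² = (104.3)²·(+0.025881) = +281.39 m/s²;  |a| = 281.39 m/s².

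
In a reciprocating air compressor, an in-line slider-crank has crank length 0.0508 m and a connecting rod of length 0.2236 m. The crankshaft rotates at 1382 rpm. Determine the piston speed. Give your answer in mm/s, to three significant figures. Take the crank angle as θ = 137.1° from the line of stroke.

4160

ω = 2π·1382/60 = 144.7 rad/s
For an in-line slider-crank, x = r cosθ + √(L² − r² sin²θ), so v = −rω sinθ·[1 + r cosθ/√(L² − r² sin²θ)].
With r = 0.0508 m, L = 0.2236 m, θ = 137.1°: √(L² − r² sin²θ) = 0.22091 m.
v = −0.0508·144.7·0.68072·[1 + 0.0508·-0.73254/0.22091] = -4.1616 m/s.
|v| = 4.1616 m/s = 4161.6 mm/s.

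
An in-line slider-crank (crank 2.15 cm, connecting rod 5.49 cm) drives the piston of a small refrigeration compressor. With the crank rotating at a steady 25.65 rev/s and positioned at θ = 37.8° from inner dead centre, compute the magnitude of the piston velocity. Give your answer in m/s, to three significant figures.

ω = 2π·25.6 = 161.2 rad/s
For an in-line slider-crank, x = r cosθ + √(L² − r² sin²θ), so v = −rω sinθ·[1 + r cosθ/√(L² − r² sin²θ)].
With r = 0.0215 m, L = 0.0549 m, θ = 37.8°: √(L² − r² sin²θ) = 0.053295 m.
v = −0.0215·161.2·0.61291·[1 + 0.0215·0.79016/0.053295] = -2.8007 m/s.
|v| = 2.8007 m/s.

2.80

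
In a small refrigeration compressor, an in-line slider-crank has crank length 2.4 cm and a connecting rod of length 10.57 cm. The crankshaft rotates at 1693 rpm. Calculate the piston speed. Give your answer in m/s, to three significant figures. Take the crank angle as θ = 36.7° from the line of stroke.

ω = 2π·1693/60 = 177.3 rad/s
For an in-line slider-crank, x = r cosθ + √(L² − r² sin²θ), so v = −rω sinθ·[1 + r cosθ/√(L² − r² sin²θ)].
With r = 0.024 m, L = 0.1057 m, θ = 36.7°: √(L² − r² sin²θ) = 0.10472 m.
v = −0.024·177.3·0.59763·[1 + 0.024·0.80178/0.10472] = -3.0101 m/s.
|v| = 3.0101 m/s.

3.01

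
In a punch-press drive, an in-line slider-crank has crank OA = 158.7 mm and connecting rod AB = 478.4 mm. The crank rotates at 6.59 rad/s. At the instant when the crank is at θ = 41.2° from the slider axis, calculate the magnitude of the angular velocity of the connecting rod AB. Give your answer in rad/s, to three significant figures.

1.69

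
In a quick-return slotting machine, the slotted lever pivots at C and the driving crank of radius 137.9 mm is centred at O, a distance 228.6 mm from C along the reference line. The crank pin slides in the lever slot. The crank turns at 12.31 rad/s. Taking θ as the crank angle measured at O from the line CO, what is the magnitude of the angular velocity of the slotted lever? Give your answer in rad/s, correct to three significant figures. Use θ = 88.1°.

ω = 12.31 rad/s
Crank pin A relative to C: A = (d + r cosθ, r sinθ); lever angle φ = atan2(r sinθ, d + r cosθ).
Differentiating tanφ: φ̇ = rω(d cosθ + r)/(d² + r² + 2dr cosθ).
d² + r² + 2dr cosθ = |CA|² = 0.0733647 m²;  d cosθ + r = +0.14548 m.
|ω_lever| = |0.1379·12.31·+0.14548| / 0.0733647 = 3.3662 rad/s.

3.37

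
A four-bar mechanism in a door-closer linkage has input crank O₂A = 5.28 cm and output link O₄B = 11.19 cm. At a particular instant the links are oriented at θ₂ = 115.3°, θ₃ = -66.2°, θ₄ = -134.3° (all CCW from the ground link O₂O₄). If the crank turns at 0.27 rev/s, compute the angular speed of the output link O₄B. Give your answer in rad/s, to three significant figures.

ω₂ = 1.696 rad/s (from 0.27 rev/s).
Differentiating the loop-closure r₂e^{iθ₂}+r₃e^{iθ₃}=r₁+r₄e^{iθ₄} gives r₂ω₂e^{iθ₂}+r₃ω₃e^{iθ₃}=r₄ω₄e^{iθ₄}.
Eliminating the other unknown: ω₄ = r₂ω₂ sin(θ₂−θ₃) / [r₄ sin(θ₄−θ₃)].
Numerator sine = -0.02618; denominator sine = -0.92784.
Result = 0.0528·1.696·(-0.02618) / (0.1119·(-0.92784)) = +0.022584 rad/s; magnitude 0.022584 rad/s.

0.0226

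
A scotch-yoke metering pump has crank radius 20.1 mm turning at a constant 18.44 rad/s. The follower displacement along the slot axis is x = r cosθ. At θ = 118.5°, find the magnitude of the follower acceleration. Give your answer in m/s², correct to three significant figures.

ω = 18.44 rad/s
x = r cosθ ⇒ ẍ = −rω² cosθ (ω constant).
|a| = rω²|cosθ| = 0.0201·(18.44)²·|cos 118.5°| = 3.2612 m/s².

3.26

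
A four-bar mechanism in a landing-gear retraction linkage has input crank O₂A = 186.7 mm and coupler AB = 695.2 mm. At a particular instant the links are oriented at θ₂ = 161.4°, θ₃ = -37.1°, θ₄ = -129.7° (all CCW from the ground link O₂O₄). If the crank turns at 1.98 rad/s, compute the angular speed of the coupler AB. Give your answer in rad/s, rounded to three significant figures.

ω₂ = 1.98 rad/s
Differentiating the loop-closure r₂e^{iθ₂}+r₃e^{iθ₃}=r₁+r₄e^{iθ₄} gives r₂ω₂e^{iθ₂}+r₃ω₃e^{iθ₃}=r₄ω₄e^{iθ₄}.
Eliminating the other unknown: ω₃ = r₂ω₂ sin(θ₄−θ₂) / [r₃ sin(θ₃−θ₄)].
Numerator sine = +0.93295; denominator sine = +0.99897.
Result = 0.1867·1.98·(+0.93295) / (0.6952·(+0.99897)) = +0.4966 rad/s; magnitude 0.4966 rad/s.

0.497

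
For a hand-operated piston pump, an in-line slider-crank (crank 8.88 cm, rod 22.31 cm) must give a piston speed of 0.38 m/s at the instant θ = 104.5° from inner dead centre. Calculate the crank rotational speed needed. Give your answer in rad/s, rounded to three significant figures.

4.96

For an in-line slider-crank, |v_piston| = rω|sinθ|·[1 + r cosθ/√(L² − r² sin²θ)].
With r = 0.0888 m, L = 0.2231 m, θ = 104.5°: the bracketed kinematic factor |dx/dθ| = 0.076687 m.
ω = v/|dx/dθ| = 0.38/0.076687 = 4.9552 rad/s.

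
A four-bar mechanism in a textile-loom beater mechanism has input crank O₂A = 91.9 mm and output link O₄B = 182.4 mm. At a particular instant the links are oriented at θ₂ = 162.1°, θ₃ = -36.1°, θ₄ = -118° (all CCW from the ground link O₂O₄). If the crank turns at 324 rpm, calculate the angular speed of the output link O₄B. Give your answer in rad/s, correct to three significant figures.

5.39

ω₂ = 33.93 rad/s (from 324 rpm).
Differentiating the loop-closure r₂e^{iθ₂}+r₃e^{iθ₃}=r₁+r₄e^{iθ₄} gives r₂ω₂e^{iθ₂}+r₃ω₃e^{iθ₃}=r₄ω₄e^{iθ₄}.
Eliminating the other unknown: ω₄ = r₂ω₂ sin(θ₂−θ₃) / [r₄ sin(θ₄−θ₃)].
Numerator sine = -0.31233; denominator sine = -0.99002.
Result = 0.0919·33.93·(-0.31233) / (0.1824·(-0.99002)) = +5.3931 rad/s; magnitude 5.3931 rad/s.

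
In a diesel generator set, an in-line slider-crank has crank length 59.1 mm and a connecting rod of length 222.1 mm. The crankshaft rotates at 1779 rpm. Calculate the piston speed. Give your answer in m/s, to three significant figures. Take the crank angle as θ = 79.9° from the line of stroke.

11.4

ω = 2π·1779/60 = 186.3 rad/s
For an in-line slider-crank, x = r cosθ + √(L² − r² sin²θ), so v = −rω sinθ·[1 + r cosθ/√(L² − r² sin²θ)].
With r = 0.0591 m, L = 0.2221 m, θ = 79.9°: √(L² − r² sin²θ) = 0.21434 m.
v = −0.0591·186.3·0.98450·[1 + 0.0591·0.17537/0.21434] = -11.364 m/s.
|v| = 11.364 m/s.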